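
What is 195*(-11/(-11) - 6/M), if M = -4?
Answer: 975/2 ≈ 487.50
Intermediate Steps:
195*(-11/(-11) - 6/M) = 195*(-11/(-11) - 6/(-4)) = 195*(-11*(-1/11) - 6*(-¼)) = 195*(1 + 3/2) = 195*(5/2) = 975/2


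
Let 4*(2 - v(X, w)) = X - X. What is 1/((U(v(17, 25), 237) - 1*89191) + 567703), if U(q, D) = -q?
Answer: 1/478510 ≈ 2.0898e-6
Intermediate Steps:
v(X, w) = 2 (v(X, w) = 2 - (X - X)/4 = 2 - 1/4*0 = 2 + 0 = 2)
1/((U(v(17, 25), 237) - 1*89191) + 567703) = 1/((-1*2 - 1*89191) + 567703) = 1/((-2 - 89191) + 567703) = 1/(-89193 + 567703) = 1/478510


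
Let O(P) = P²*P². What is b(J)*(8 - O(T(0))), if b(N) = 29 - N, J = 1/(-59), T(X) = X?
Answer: 13696/59 ≈ 232.14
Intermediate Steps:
O(P) = P⁴
J = -1/59 ≈ -0.016949
b(J)*(8 - O(T(0))) = (29 - 1*(-1/59))*(8 - 1*0⁴) = (29 + 1/59)*(8 - 1*0) = 1712*(8 + 0)/59 = (1712/59)*8 = 13696/59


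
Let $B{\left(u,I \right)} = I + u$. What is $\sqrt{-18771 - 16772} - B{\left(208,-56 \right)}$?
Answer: $-152 + i \sqrt{35543} \approx -152.0 + 188.53 i$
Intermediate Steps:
$\sqrt{-18771 - 16772} - B{\left(208,-56 \right)} = \sqrt{-18771 - 16772} - \left(-56 + 208\right) = \sqrt{-35543} - 152 = i \sqrt{35543} - 152 = -152 + i \sqrt{35543}$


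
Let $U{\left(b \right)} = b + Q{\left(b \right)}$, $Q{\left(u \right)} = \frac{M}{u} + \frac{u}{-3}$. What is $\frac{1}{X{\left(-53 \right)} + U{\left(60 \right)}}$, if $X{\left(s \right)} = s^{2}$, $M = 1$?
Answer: $\frac{60}{170941} \approx 0.000351$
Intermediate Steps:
$Q{\left(u \right)} = \frac{1}{u} - \frac{u}{3}$ ($Q{\left(u \right)} = 1 \frac{1}{u} + \frac{u}{-3} = \frac{1}{u} + u \left(- \frac{1}{3}\right) = \frac{1}{u} - \frac{u}{3}$)
$U{\left(b \right)} = \frac{1}{b} + \frac{2 b}{3}$ ($U{\left(b \right)} = b - \left(- \frac{1}{b} + \frac{b}{3}\right) = \frac{1}{b} + \frac{2 b}{3}$)
$\frac{1}{X{\left(-53 \right)} + U{\left(60 \right)}} = \frac{1}{\left(-53\right)^{2} + \left(\frac{1}{60} + \frac{2}{3} \cdot 60\right)} = \frac{1}{2809 + \left(\frac{1}{60} + 40\right)} = \frac{1}{2809 + \frac{2401}{60}} = \frac{1}{\frac{170941}{60}} = \frac{60}{170941}$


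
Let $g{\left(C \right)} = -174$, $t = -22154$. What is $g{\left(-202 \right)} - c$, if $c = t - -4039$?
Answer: $17941$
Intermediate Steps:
$c = -18115$ ($c = -22154 - -4039 = -22154 + 4039 = -18115$)
$g{\left(-202 \right)} - c = -174 - -18115 = -174 + 18115 = 17941$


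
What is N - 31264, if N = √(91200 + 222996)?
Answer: -31264 + 2*√78549 ≈ -30703.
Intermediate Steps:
N = 2*√78549 (N = √314196 = 2*√78549 ≈ 560.53)
N - 31264 = 2*√78549 - 31264 = -31264 + 2*√78549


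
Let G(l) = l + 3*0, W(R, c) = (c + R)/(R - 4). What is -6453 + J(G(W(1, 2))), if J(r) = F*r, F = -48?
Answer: -6405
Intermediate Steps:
W(R, c) = (R + c)/(-4 + R)
G(l) = l (G(l) = l + 0 = l)
J(r) = -48*r
-6453 + J(G(W(1, 2))) = -6453 - 48*(1 + 2)/(-4 + 1) = -6453 - 48*3/(-3) = -6453 - (-16)*3 = -6453 - 48*(-1) = -6453 + 48 = -6405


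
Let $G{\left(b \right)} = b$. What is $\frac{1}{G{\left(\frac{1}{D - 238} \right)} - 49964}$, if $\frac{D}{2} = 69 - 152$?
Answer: $- \frac{404}{20185457} \approx -2.0014 \cdot 10^{-5}$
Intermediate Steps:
$D = -166$ ($D = 2 \left(69 - 152\right) = 2 \left(-83\right) = -166$)
$\frac{1}{G{\left(\frac{1}{D - 238} \right)} - 49964} = \frac{1}{\frac{1}{-166 - 238} - 49964} = \frac{1}{\frac{1}{-404} - 49964} = \frac{1}{- \frac{1}{404} - 49964} = \frac{1}{- \frac{20185457}{404}} = - \frac{404}{20185457}$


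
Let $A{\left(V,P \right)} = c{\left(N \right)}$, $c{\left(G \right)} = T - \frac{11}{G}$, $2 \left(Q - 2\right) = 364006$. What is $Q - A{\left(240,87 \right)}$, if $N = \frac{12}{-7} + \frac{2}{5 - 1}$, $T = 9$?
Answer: $\frac{3093778}{17} \approx 1.8199 \cdot 10^{5}$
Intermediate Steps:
$Q = 182005$ ($Q = 2 + \frac{1}{2} \cdot 364006 = 2 + 182003 = 182005$)
$N = - \frac{17}{14}$ ($N = 12 \left(- \frac{1}{7}\right) + \frac{2}{5 - 1} = - \frac{12}{7} + \frac{2}{4} = - \frac{12}{7} + 2 \cdot \frac{1}{4} = - \frac{12}{7} + \frac{1}{2} = - \frac{17}{14} \approx -1.2143$)
$c{\left(G \right)} = 9 - \frac{11}{G}$
$A{\left(V,P \right)} = \frac{307}{17}$ ($A{\left(V,P \right)} = 9 - \frac{11}{- \frac{17}{14}} = 9 - - \frac{154}{17} = 9 + \frac{154}{17} = \frac{307}{17}$)
$Q - A{\left(240,87 \right)} = 182005 - \frac{307}{17} = \frac{3093778}{17}$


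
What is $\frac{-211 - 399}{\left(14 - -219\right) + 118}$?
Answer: $- \frac{610}{351} \approx -1.7379$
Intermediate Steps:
$\frac{-211 - 399}{\left(14 - -219\right) + 118} = - \frac{610}{\left(14 + 219\right) + 118} = - \frac{610}{233 + 118} = - \frac{610}{351}$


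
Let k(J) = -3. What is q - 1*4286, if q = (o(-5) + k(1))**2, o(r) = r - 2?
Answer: -4186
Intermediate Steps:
o(r) = -2 + r
q = 100 (q = ((-2 - 5) - 3)**2 = (-7 - 3)**2 = (-10)**2 = 100)
q - 1*4286 = 100 - 1*4286 = 100 - 4286 = -4186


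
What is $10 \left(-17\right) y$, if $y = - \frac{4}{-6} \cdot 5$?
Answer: $- \frac{1700}{3} \approx -566.67$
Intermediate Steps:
$y = \frac{10}{3}$ ($y = \left(-4\right) \left(- \frac{1}{6}\right) 5 = \frac{2}{3} \cdot 5 = \frac{10}{3} \approx 3.3333$)
$10 \left(-17\right) y = 10 \left(-17\right) \frac{10}{3} = \left(-170\right) \frac{10}{3} = - \frac{1700}{3}$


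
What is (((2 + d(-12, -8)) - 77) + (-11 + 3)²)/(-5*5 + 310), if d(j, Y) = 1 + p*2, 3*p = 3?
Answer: -8/285 ≈ -0.028070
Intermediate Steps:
p = 1 (p = (⅓)*3 = 1)
d(j, Y) = 3 (d(j, Y) = 1 + 1*2 = 1 + 2 = 3)
(((2 + d(-12, -8)) - 77) + (-11 + 3)²)/(-5*5 + 310) = (((2 + 3) - 77) + (-11 + 3)²)/(-5*5 + 310) = ((5 - 77) + (-8)²)/(-25 + 310) = (-72 + 64)/285 = -8*1/285 = -8/285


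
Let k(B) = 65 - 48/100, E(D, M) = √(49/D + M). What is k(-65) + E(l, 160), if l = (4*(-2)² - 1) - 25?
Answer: 1613/25 + √15510/10 ≈ 76.974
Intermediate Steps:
l = -10 (l = (4*4 - 1) - 25 = (16 - 1) - 25 = 15 - 25 = -10)
E(D, M) = √(M + 49/D)
k(B) = 1613/25 (k(B) = 65 - 48/100 = 65 - 1*12/25 = 65 - 12/25 = 1613/25)
k(-65) + E(l, 160) = 1613/25 + √(160 + 49/(-10)) = 1613/25 + √(160 + 49*(-⅒)) = 1613/25 + √(160 - 49/10) = 1613/25 + √(1551/10) = 1613/25 + √15510/10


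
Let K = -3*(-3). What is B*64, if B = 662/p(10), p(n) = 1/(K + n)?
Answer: 804992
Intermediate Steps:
K = 9
p(n) = 1/(9 + n)
B = 12578 (B = 662/(1/(9 + 10)) = 662/(1/19) = 662*19 = 12578)
B*64 = 12578*64 = 804992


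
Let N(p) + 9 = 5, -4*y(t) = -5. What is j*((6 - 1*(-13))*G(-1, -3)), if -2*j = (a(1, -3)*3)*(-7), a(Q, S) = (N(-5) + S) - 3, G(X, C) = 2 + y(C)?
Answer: -25935/4 ≈ -6483.8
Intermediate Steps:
y(t) = 5/4 (y(t) = -¼*(-5) = 5/4)
N(p) = -4 (N(p) = -9 + 5 = -4)
G(X, C) = 13/4 (G(X, C) = 2 + 5/4 = 13/4)
a(Q, S) = -7 + S (a(Q, S) = (-4 + S) - 3 = -7 + S)
j = -105 (j = -(-7 - 3)*3*(-7)/2 = -(-10*3)*(-7)/2 = -(-15)*(-7) = -½*210 = -105)
j*((6 - 1*(-13))*G(-1, -3)) = -105*(6 - 1*(-13))*13/4 = -105*(6 + 13)*13/4 = -1995*13/4 = -105*247/4 = -25935/4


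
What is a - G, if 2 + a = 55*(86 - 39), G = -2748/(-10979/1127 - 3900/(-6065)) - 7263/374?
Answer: 10701432724083/4651986658 ≈ 2300.4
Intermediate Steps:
G = 1314648813531/4651986658 (G = -2748/(-10979*1/1127 - 3900*(-1/6065)) - 7263*1/374 = -2748/(-10979/1127 + 780/1213) - 7263/374 = -2748/(-12438467/1367051) - 7263/374 = -2748*(-1367051/12438467) - 7263/374 = 3756656148/12438467 - 7263/374 = 1314648813531/4651986658 ≈ 282.60)
a = 2583 (a = -2 + 55*(86 - 39) = -2 + 55*47 = -2 + 2585 = 2583)
a - G = 2583 - 1*1314648813531/4651986658 = 2583 - 1314648813531/4651986658 = 10701432724083/4651986658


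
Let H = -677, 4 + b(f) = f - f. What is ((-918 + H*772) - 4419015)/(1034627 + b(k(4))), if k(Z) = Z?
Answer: -4942577/1034623 ≈ -4.7772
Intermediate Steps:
b(f) = -4 (b(f) = -4 + (f - f) = -4 + 0 = -4)
((-918 + H*772) - 4419015)/(1034627 + b(k(4))) = ((-918 - 677*772) - 4419015)/(1034627 - 4) = ((-918 - 522644) - 4419015)/1034623 = (-523562 - 4419015)*(1/1034623) = -4942577*1/1034623 = -4942577/1034623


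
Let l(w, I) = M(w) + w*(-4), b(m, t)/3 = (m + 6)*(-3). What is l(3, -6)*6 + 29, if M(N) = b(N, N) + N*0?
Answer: -529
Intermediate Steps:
b(m, t) = -54 - 9*m (b(m, t) = 3*((m + 6)*(-3)) = 3*((6 + m)*(-3)) = 3*(-18 - 3*m) = -54 - 9*m)
M(N) = -54 - 9*N (M(N) = (-54 - 9*N) + N*0 = (-54 - 9*N) + 0 = -54 - 9*N)
l(w, I) = -54 - 13*w (l(w, I) = (-54 - 9*w) + w*(-4) = (-54 - 9*w) - 4*w = -54 - 13*w)
l(3, -6)*6 + 29 = (-54 - 13*3)*6 + 29 = (-54 - 39)*6 + 29 = -93*6 + 29 = -558 + 29 = -529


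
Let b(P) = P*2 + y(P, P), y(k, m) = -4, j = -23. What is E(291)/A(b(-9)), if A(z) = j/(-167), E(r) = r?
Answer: 48597/23 ≈ 2112.9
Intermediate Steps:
b(P) = -4 + 2*P (b(P) = P*2 - 4 = 2*P - 4 = -4 + 2*P)
A(z) = 23/167 (A(z) = -23/(-167) = -23*(-1/167) = 23/167)
E(291)/A(b(-9)) = 291/(23/167) = 291*(167/23) = 48597/23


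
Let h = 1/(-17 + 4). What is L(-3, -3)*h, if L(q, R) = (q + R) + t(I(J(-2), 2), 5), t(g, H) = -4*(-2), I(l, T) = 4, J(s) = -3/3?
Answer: -2/13 ≈ -0.15385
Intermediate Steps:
J(s) = -1 (J(s) = -3*1/3 = -1)
t(g, H) = 8
L(q, R) = 8 + R + q (L(q, R) = (q + R) + 8 = (R + q) + 8 = 8 + R + q)
h = -1/13 (h = 1/(-13) = -1/13 ≈ -0.076923)
L(-3, -3)*h = (8 - 3 - 3)*(-1/13) = 2*(-1/13) = -2/13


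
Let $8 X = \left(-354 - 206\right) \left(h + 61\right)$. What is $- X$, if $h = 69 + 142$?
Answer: $19040$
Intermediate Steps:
$h = 211$
$X = -19040$ ($X = \frac{\left(-354 - 206\right) \left(211 + 61\right)}{8} = \frac{\left(-560\right) 272}{8} = \frac{1}{8} \left(-152320\right) = -19040$)
$- X = \left(-1\right) \left(-19040\right) = 19040$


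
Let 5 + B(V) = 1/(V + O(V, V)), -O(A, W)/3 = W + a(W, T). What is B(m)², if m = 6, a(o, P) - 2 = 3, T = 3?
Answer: 18496/729 ≈ 25.372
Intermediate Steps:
a(o, P) = 5 (a(o, P) = 2 + 3 = 5)
O(A, W) = -15 - 3*W (O(A, W) = -3*(W + 5) = -3*(5 + W) = -15 - 3*W)
B(V) = -5 + 1/(-15 - 2*V) (B(V) = -5 + 1/(V + (-15 - 3*V)) = -5 + 1/(-15 - 2*V))
B(m)² = (2*(-38 - 5*6)/(15 + 2*6))² = (2*(-38 - 30)/(15 + 12))² = (2*(-68)/27)² = (2*(1/27)*(-68))² = (-136/27)² = 18496/729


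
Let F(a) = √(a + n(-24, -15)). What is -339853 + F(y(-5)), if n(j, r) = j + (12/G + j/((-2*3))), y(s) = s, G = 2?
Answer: -339853 + I*√19 ≈ -3.3985e+5 + 4.3589*I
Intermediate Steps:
n(j, r) = 6 + 5*j/6 (n(j, r) = j + (12/2 + j/((-2*3))) = j + (12*(½) + j/(-6)) = j + (6 + j*(-⅙)) = j + (6 - j/6) = 6 + 5*j/6)
F(a) = √(-14 + a) (F(a) = √(a + (6 + (⅚)*(-24))) = √(a + (6 - 20)) = √(a - 14) = √(-14 + a))
-339853 + F(y(-5)) = -339853 + √(-14 - 5) = -339853 + √(-19) = -339853 + I*√19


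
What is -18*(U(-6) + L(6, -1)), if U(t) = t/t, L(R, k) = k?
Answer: 0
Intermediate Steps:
U(t) = 1
-18*(U(-6) + L(6, -1)) = -18*(1 - 1) = -18*0 = 0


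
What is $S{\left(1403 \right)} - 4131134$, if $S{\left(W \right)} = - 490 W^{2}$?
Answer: $-968651544$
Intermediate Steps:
$S{\left(1403 \right)} - 4131134 = - 490 \cdot 1403^{2} - 4131134 = \left(-490\right) 1968409 - 4131134 = -964520410 - 4131134 = -968651544$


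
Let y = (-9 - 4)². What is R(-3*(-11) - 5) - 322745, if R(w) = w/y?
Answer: -54543877/169 ≈ -3.2275e+5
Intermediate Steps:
y = 169 (y = (-13)² = 169)
R(w) = w/169
R(-3*(-11) - 5) - 322745 = (-3*(-11) - 5)/169 - 322745 = (33 - 5)/169 - 322745 = (1/169)*28 - 322745 = 28/169 - 322745 = -54543877/169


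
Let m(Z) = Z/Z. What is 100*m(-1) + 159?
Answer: 259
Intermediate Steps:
m(Z) = 1
100*m(-1) + 159 = 100*1 + 159 = 100 + 159 = 259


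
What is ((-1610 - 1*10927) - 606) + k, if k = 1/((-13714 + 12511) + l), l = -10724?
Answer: -156756562/11927 ≈ -13143.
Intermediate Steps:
k = -1/11927 (k = 1/((-13714 + 12511) - 10724) = 1/(-1203 - 10724) = 1/(-11927) = -1/11927 ≈ -8.3843e-5)
((-1610 - 1*10927) - 606) + k = ((-1610 - 1*10927) - 606) - 1/11927 = ((-1610 - 10927) - 606) - 1/11927 = (-12537 - 606) - 1/11927 = -13143 - 1/11927 = -156756562/11927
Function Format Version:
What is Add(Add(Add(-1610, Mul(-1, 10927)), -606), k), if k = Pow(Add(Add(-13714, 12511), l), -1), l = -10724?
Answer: Rational(-156756562, 11927) ≈ -13143.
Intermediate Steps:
k = Rational(-1, 11927) (k = Pow(Add(Add(-13714, 12511), -10724), -1) = Pow(Add(-1203, -10724), -1) = Pow(-11927, -1) = Rational(-1, 11927) ≈ -8.3843e-5)
Add(Add(Add(-1610, Mul(-1, 10927)), -606), k) = Add(Add(Add(-1610, Mul(-1, 10927)), -606), Rational(-1, 11927)) = Add(Add(Add(-1610, -10927), -606), Rational(-1, 11927)) = Add(Add(-12537, -606), Rational(-1, 11927)) = Add(-13143, Rational(-1, 11927)) = Rational(-156756562, 11927)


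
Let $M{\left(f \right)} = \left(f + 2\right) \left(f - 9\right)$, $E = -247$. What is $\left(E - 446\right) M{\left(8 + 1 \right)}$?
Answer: $0$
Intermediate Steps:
$M{\left(f \right)} = \left(-9 + f\right) \left(2 + f\right)$ ($M{\left(f \right)} = \left(2 + f\right) \left(-9 + f\right) = \left(-9 + f\right) \left(2 + f\right)$)
$\left(E - 446\right) M{\left(8 + 1 \right)} = \left(-247 - 446\right) \left(-18 + \left(8 + 1\right)^{2} - 7 \left(8 + 1\right)\right) = - 693 \left(-18 + 9^{2} - 63\right) = - 693 \left(-18 + 81 - 63\right) = \left(-693\right) 0 = 0$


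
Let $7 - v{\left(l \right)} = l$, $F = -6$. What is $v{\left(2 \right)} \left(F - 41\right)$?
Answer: $-235$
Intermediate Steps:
$v{\left(l \right)} = 7 - l$
$v{\left(2 \right)} \left(F - 41\right) = \left(7 - 2\right) \left(-6 - 41\right) = \left(7 - 2\right) \left(-47\right) = 5 \left(-47\right) = -235$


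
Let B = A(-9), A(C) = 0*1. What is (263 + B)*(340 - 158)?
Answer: 47866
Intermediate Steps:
A(C) = 0
B = 0
(263 + B)*(340 - 158) = (263 + 0)*(340 - 158) = 263*182 = 47866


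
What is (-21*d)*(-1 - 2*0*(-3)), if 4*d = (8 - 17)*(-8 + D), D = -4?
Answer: 567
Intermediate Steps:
d = 27 (d = ((8 - 17)*(-8 - 4))/4 = (-9*(-12))/4 = (¼)*108 = 27)
(-21*d)*(-1 - 2*0*(-3)) = (-21*27)*(-1 - 2*0*(-3)) = -567*(-1 + 0*(-3)) = -567*(-1 + 0) = -567*(-1) = 567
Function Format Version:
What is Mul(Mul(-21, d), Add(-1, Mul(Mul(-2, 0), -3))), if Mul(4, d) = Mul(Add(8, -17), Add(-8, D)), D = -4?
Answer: 567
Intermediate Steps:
d = 27 (d = Mul(Rational(1, 4), Mul(Add(8, -17), Add(-8, -4))) = Mul(Rational(1, 4), Mul(-9, -12)) = Mul(Rational(1, 4), 108) = 27)
Mul(Mul(-21, d), Add(-1, Mul(Mul(-2, 0), -3))) = Mul(Mul(-21, 27), Add(-1, Mul(Mul(-2, 0), -3))) = Mul(-567, Add(-1, Mul(0, -3))) = Mul(-567, Add(-1, 0)) = Mul(-567, -1) = 567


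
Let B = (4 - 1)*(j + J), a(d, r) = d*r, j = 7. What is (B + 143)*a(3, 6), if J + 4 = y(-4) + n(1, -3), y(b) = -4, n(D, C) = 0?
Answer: 2520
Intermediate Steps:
J = -8 (J = -4 + (-4 + 0) = -4 - 4 = -8)
B = -3 (B = (4 - 1)*(7 - 8) = 3*(-1) = -3)
(B + 143)*a(3, 6) = (-3 + 143)*(3*6) = 140*18 = 2520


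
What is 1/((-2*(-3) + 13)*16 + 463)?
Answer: 1/767 ≈ 0.0013038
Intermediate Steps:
1/((-2*(-3) + 13)*16 + 463) = 1/((6 + 13)*16 + 463) = 1/(19*16 + 463) = 1/(304 + 463) = 1/767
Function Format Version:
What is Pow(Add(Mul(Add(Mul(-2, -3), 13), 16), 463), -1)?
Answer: Rational(1, 767) ≈ 0.0013038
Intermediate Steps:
Pow(Add(Mul(Add(Mul(-2, -3), 13), 16), 463), -1) = Pow(Add(Mul(Add(6, 13), 16), 463), -1) = Pow(Add(Mul(19, 16), 463), -1) = Pow(Add(304, 463), -1) = Pow(767, -1) = Rational(1, 767)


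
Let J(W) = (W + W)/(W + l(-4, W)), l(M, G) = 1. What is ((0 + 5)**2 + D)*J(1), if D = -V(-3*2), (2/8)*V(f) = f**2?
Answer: -119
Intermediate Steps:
V(f) = 4*f**2
J(W) = 2*W/(1 + W) (J(W) = (W + W)/(W + 1) = (2*W)/(1 + W) = 2*W/(1 + W))
D = -144 (D = -4*(-3*2)**2 = -4*(-6)**2 = -4*36 = -1*144 = -144)
((0 + 5)**2 + D)*J(1) = ((0 + 5)**2 - 144)*(2*1/(1 + 1)) = (5**2 - 144)*(2*1/2) = (25 - 144)*(2*1*(1/2)) = -119*1 = -119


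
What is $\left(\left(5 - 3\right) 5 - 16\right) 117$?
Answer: $-702$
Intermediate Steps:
$\left(\left(5 - 3\right) 5 - 16\right) 117 = \left(2 \cdot 5 - 16\right) 117 = \left(10 - 16\right) 117 = \left(-6\right) 117 = -702$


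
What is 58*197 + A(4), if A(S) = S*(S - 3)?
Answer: 11430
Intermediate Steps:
A(S) = S*(-3 + S)
58*197 + A(4) = 58*197 + 4*(-3 + 4) = 11426 + 4*1 = 11426 + 4 = 11430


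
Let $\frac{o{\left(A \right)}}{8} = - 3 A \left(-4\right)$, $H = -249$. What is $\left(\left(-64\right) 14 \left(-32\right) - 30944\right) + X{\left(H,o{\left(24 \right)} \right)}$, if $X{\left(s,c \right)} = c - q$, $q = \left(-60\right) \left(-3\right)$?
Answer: $-148$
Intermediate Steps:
$q = 180$
$o{\left(A \right)} = 96 A$ ($o{\left(A \right)} = 8 - 3 A \left(-4\right) = 8 \cdot 12 A = 96 A$)
$X{\left(s,c \right)} = -180 + c$ ($X{\left(s,c \right)} = c - 180 = -180 + c$)
$\left(\left(-64\right) 14 \left(-32\right) - 30944\right) + X{\left(H,o{\left(24 \right)} \right)} = \left(\left(-64\right) 14 \left(-32\right) - 30944\right) + \left(-180 + 96 \cdot 24\right) = \left(\left(-896\right) \left(-32\right) - 30944\right) + \left(-180 + 2304\right) = \left(28672 - 30944\right) + 2124 = -2272 + 2124 = -148$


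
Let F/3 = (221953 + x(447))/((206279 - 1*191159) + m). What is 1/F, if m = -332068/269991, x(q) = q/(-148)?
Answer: 604125914096/26606476657881 ≈ 0.022706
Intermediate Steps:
x(q) = -q/148 (x(q) = q*(-1/148) = -q/148)
m = -332068/269991 (m = -332068*1/269991 = -332068/269991 ≈ -1.2299)
F = 26606476657881/604125914096 (F = 3*((221953 - 1/148*447)/((206279 - 1*191159) - 332068/269991)) = 3*((221953 - 447/148)/((206279 - 191159) - 332068/269991)) = 3*(32848597/(148*(15120 - 332068/269991))) = 3*(32848597/(148*(4081931852/269991))) = 3*((32848597/148)*(269991/4081931852)) = 3*(8868825552627/604125914096) = 26606476657881/604125914096 ≈ 44.041)
1/F = 1/(26606476657881/604125914096) = 604125914096/26606476657881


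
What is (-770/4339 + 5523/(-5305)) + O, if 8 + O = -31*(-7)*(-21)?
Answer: -105107022322/23018395 ≈ -4566.2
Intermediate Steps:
O = -4565 (O = -8 - 31*(-7)*(-21) = -8 + 217*(-21) = -8 - 4557 = -4565)
(-770/4339 + 5523/(-5305)) + O = (-770/4339 + 5523/(-5305)) - 4565 = (-770*1/4339 + 5523*(-1/5305)) - 4565 = (-770/4339 - 5523/5305) - 4565 = -28049147/23018395 - 4565 = -105107022322/23018395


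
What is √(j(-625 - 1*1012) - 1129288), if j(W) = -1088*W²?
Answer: 2*I*√729179490 ≈ 54007.0*I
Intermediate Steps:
√(j(-625 - 1*1012) - 1129288) = √(-1088*(-625 - 1*1012)² - 1129288) = √(-1088*(-625 - 1012)² - 1129288) = √(-1088*(-1637)² - 1129288) = √(-1088*2679769 - 1129288) = √(-2915588672 - 1129288) = √(-2916717960) = 2*I*√729179490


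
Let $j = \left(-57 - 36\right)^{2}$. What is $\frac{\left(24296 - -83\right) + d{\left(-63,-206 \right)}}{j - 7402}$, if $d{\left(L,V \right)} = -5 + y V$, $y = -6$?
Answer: $\frac{25610}{1247} \approx 20.537$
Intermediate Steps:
$d{\left(L,V \right)} = -5 - 6 V$
$j = 8649$ ($j = \left(-93\right)^{2} = 8649$)
$\frac{\left(24296 - -83\right) + d{\left(-63,-206 \right)}}{j - 7402} = \frac{\left(24296 - -83\right) - -1231}{8649 - 7402} = \frac{\left(24296 + 83\right) + \left(-5 + 1236\right)}{1247} = \left(24379 + 1231\right) \frac{1}{1247} = 25610 \cdot \frac{1}{1247} = \frac{25610}{1247}$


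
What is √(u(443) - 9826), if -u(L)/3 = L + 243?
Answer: 2*I*√2971 ≈ 109.01*I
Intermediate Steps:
u(L) = -729 - 3*L (u(L) = -3*(L + 243) = -3*(243 + L) = -729 - 3*L)
√(u(443) - 9826) = √((-729 - 3*443) - 9826) = √((-729 - 1329) - 9826) = √(-2058 - 9826) = √(-11884) = 2*I*√2971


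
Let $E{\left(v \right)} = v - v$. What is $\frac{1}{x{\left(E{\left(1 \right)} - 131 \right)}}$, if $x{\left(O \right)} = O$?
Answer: $- \frac{1}{131} \approx -0.0076336$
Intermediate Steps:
$E{\left(v \right)} = 0$
$\frac{1}{x{\left(E{\left(1 \right)} - 131 \right)}} = \frac{1}{0 - 131} = \frac{1}{-131} = - \frac{1}{131}$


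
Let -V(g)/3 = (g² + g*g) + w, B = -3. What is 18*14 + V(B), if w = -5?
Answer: 213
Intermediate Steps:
V(g) = 15 - 6*g² (V(g) = -3*((g² + g*g) - 5) = -3*((g² + g²) - 5) = -3*(2*g² - 5) = -3*(-5 + 2*g²) = 15 - 6*g²)
18*14 + V(B) = 18*14 + (15 - 6*(-3)²) = 252 + (15 - 6*9) = 252 + (15 - 54) = 252 - 39 = 213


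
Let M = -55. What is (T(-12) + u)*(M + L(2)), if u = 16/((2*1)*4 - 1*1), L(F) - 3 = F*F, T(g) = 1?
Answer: -1104/7 ≈ -157.71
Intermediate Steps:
L(F) = 3 + F**2 (L(F) = 3 + F*F = 3 + F**2)
u = 16/7 (u = 16/(2*4 - 1) = 16/(8 - 1) = 16/7 ≈ 2.2857)
(T(-12) + u)*(M + L(2)) = (1 + 16/7)*(-55 + (3 + 2**2)) = 23*(-55 + (3 + 4))/7 = 23*(-55 + 7)/7 = (23/7)*(-48) = -1104/7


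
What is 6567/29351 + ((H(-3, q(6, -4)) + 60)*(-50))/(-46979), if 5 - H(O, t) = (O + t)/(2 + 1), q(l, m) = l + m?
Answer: 1213173079/4136641887 ≈ 0.29327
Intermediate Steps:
H(O, t) = 5 - O/3 - t/3 (H(O, t) = 5 - (O + t)/(2 + 1) = 5 - (O + t)/3 = 5 - (O/3 + t/3) = 5 + (-O/3 - t/3) = 5 - O/3 - t/3)
6567/29351 + ((H(-3, q(6, -4)) + 60)*(-50))/(-46979) = 6567/29351 + (((5 - 1/3*(-3) - (6 - 4)/3) + 60)*(-50))/(-46979) = 6567*(1/29351) + (((5 + 1 - 1/3*2) + 60)*(-50))*(-1/46979) = 6567/29351 + (((5 + 1 - 2/3) + 60)*(-50))*(-1/46979) = 6567/29351 + ((16/3 + 60)*(-50))*(-1/46979) = 6567/29351 + ((196/3)*(-50))*(-1/46979) = 6567/29351 - 9800/3*(-1/46979) = 6567/29351 + 9800/140937 = 1213173079/4136641887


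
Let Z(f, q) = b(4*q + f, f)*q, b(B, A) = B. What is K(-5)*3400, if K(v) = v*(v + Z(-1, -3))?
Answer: -578000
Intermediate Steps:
Z(f, q) = q*(f + 4*q) (Z(f, q) = (4*q + f)*q = (f + 4*q)*q = q*(f + 4*q))
K(v) = v*(39 + v) (K(v) = v*(v - 3*(-1 + 4*(-3))) = v*(v - 3*(-1 - 12)) = v*(v - 3*(-13)) = v*(v + 39) = v*(39 + v))
K(-5)*3400 = -5*(39 - 5)*3400 = -5*34*3400 = -170*3400 = -578000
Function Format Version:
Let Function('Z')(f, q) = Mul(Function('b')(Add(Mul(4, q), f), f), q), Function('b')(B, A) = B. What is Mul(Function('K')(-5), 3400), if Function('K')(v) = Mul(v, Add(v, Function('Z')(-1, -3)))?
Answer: -578000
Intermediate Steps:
Function('Z')(f, q) = Mul(q, Add(f, Mul(4, q))) (Function('Z')(f, q) = Mul(Add(Mul(4, q), f), q) = Mul(Add(f, Mul(4, q)), q) = Mul(q, Add(f, Mul(4, q))))
Function('K')(v) = Mul(v, Add(39, v)) (Function('K')(v) = Mul(v, Add(v, Mul(-3, Add(-1, Mul(4, -3))))) = Mul(v, Add(v, Mul(-3, Add(-1, -12)))) = Mul(v, Add(v, Mul(-3, -13))) = Mul(v, Add(v, 39)) = Mul(v, Add(39, v)))
Mul(Function('K')(-5), 3400) = Mul(Mul(-5, Add(39, -5)), 3400) = Mul(Mul(-5, 34), 3400) = Mul(-170, 3400) = -578000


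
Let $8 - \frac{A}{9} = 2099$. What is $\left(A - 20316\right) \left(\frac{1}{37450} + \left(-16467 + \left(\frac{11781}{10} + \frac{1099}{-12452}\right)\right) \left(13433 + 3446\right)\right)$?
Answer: $\frac{470957516372958424863}{46632740} \approx 1.0099 \cdot 10^{13}$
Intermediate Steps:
$A = -18819$ ($A = 72 - 18891 = -18819$)
$\left(A - 20316\right) \left(\frac{1}{37450} + \left(-16467 + \left(\frac{11781}{10} + \frac{1099}{-12452}\right)\right) \left(13433 + 3446\right)\right) = \left(-18819 - 20316\right) \left(\frac{1}{37450} + \left(-16467 + \left(\frac{11781}{10} + \frac{1099}{-12452}\right)\right) \left(13433 + 3446\right)\right) = - 39135 \left(\frac{1}{37450} + \left(-16467 + \left(11781 \cdot \frac{1}{10} + 1099 \left(- \frac{1}{12452}\right)\right)\right) 16879\right) = - 39135 \left(\frac{1}{37450} + \left(-16467 + \left(\frac{11781}{10} - \frac{1099}{12452}\right)\right) 16879\right) = - 39135 \left(\frac{1}{37450} + \left(-16467 + \frac{73343011}{62260}\right) 16879\right) = - 39135 \left(\frac{1}{37450} - \frac{16066991971511}{62260}\right) = \left(-39135\right) \left(- \frac{60170884933302469}{233163700}\right) = \frac{470957516372958424863}{46632740}$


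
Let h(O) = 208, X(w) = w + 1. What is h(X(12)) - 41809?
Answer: -41601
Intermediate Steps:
X(w) = 1 + w
h(X(12)) - 41809 = 208 - 41809 = -41601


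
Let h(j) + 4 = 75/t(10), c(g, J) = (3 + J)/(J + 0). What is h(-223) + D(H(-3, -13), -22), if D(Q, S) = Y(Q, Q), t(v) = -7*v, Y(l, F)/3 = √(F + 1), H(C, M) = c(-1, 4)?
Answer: -71/14 + 3*√11/2 ≈ -0.096491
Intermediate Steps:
c(g, J) = (3 + J)/J
H(C, M) = 7/4 (H(C, M) = (3 + 4)/4 = (¼)*7 = 7/4)
Y(l, F) = 3*√(1 + F) (Y(l, F) = 3*√(F + 1) = 3*√(1 + F))
D(Q, S) = 3*√(1 + Q)
h(j) = -71/14 (h(j) = -4 + 75/((-7*10)) = -4 + 75/(-70) = -4 + 75*(-1/70) = -4 - 15/14 = -71/14)
h(-223) + D(H(-3, -13), -22) = -71/14 + 3*√(1 + 7/4) = -71/14 + 3*√(11/4) = -71/14 + 3*(√11/2) = -71/14 + 3*√11/2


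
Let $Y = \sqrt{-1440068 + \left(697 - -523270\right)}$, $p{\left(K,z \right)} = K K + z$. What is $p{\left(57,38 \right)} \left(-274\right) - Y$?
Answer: $-900638 - 3 i \sqrt{101789} \approx -9.0064 \cdot 10^{5} - 957.13 i$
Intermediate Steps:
$p{\left(K,z \right)} = z + K^{2}$ ($p{\left(K,z \right)} = K^{2} + z = z + K^{2}$)
$Y = 3 i \sqrt{101789}$ ($Y = \sqrt{-1440068 + \left(697 + 523270\right)} = \sqrt{-1440068 + 523967} = \sqrt{-916101} = 3 i \sqrt{101789} \approx 957.13 i$)
$p{\left(57,38 \right)} \left(-274\right) - Y = \left(38 + 57^{2}\right) \left(-274\right) - 3 i \sqrt{101789} = \left(38 + 3249\right) \left(-274\right) - 3 i \sqrt{101789} = 3287 \left(-274\right) - 3 i \sqrt{101789} = -900638 - 3 i \sqrt{101789}$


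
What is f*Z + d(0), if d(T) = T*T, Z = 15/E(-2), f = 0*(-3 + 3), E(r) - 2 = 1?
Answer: 0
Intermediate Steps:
E(r) = 3 (E(r) = 2 + 1 = 3)
f = 0 (f = 0*0 = 0)
Z = 5 (Z = 15/3 = 15*(⅓) = 5)
d(T) = T²
f*Z + d(0) = 0*5 + 0² = 0 + 0 = 0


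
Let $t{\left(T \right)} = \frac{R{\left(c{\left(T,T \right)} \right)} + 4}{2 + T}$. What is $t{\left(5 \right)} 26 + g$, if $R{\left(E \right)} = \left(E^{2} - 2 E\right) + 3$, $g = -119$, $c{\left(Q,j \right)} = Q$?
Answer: $- \frac{261}{7} \approx -37.286$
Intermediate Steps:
$R{\left(E \right)} = 3 + E^{2} - 2 E$
$t{\left(T \right)} = \frac{7 + T^{2} - 2 T}{2 + T}$ ($t{\left(T \right)} = \frac{\left(3 + T^{2} - 2 T\right) + 4}{2 + T} = \frac{7 + T^{2} - 2 T}{2 + T}$)
$t{\left(5 \right)} 26 + g = \frac{7 + 5^{2} - 10}{2 + 5} \cdot 26 - 119 = \frac{7 + 25 - 10}{7} \cdot 26 - 119 = \frac{1}{7} \cdot 22 \cdot 26 - 119 = \frac{22}{7} \cdot 26 - 119 = \frac{572}{7} - 119 = - \frac{261}{7}$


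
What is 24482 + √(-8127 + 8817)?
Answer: 24482 + √690 ≈ 24508.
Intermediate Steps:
24482 + √(-8127 + 8817) = 24482 + √690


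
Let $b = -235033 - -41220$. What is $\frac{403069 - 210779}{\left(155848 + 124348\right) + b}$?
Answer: $\frac{192290}{86383} \approx 2.226$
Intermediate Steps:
$b = -193813$ ($b = -235033 + 41220 = -193813$)
$\frac{403069 - 210779}{\left(155848 + 124348\right) + b} = \frac{403069 - 210779}{\left(155848 + 124348\right) - 193813} = \frac{192290}{280196 - 193813} = \frac{192290}{86383}$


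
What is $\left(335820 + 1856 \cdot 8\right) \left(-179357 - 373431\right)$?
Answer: $-193845062384$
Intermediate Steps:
$\left(335820 + 1856 \cdot 8\right) \left(-179357 - 373431\right) = \left(335820 + 14848\right) \left(-552788\right) = 350668 \left(-552788\right) = -193845062384$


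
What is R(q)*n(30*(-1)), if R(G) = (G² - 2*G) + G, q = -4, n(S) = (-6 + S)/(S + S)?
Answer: 12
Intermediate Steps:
n(S) = (-6 + S)/(2*S) (n(S) = (-6 + S)/((2*S)) = (-6 + S)*(1/(2*S)) = (-6 + S)/(2*S))
R(G) = G² - G
R(q)*n(30*(-1)) = (-4*(-1 - 4))*((-6 + 30*(-1))/(2*((30*(-1))))) = (-4*(-5))*((½)*(-6 - 30)/(-30)) = 20*((½)*(-1/30)*(-36)) = 20*(⅗) = 12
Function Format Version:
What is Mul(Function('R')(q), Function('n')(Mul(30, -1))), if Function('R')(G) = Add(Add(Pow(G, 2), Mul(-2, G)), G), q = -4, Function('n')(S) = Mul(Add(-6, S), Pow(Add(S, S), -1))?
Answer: 12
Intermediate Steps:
Function('n')(S) = Mul(Rational(1, 2), Pow(S, -1), Add(-6, S)) (Function('n')(S) = Mul(Add(-6, S), Pow(Mul(2, S), -1)) = Mul(Add(-6, S), Mul(Rational(1, 2), Pow(S, -1))) = Mul(Rational(1, 2), Pow(S, -1), Add(-6, S)))
Function('R')(G) = Add(Pow(G, 2), Mul(-1, G))
Mul(Function('R')(q), Function('n')(Mul(30, -1))) = Mul(Mul(-4, Add(-1, -4)), Mul(Rational(1, 2), Pow(Mul(30, -1), -1), Add(-6, Mul(30, -1)))) = Mul(Mul(-4, -5), Mul(Rational(1, 2), Pow(-30, -1), Add(-6, -30))) = Mul(20, Mul(Rational(1, 2), Rational(-1, 30), -36)) = Mul(20, Rational(3, 5)) = 12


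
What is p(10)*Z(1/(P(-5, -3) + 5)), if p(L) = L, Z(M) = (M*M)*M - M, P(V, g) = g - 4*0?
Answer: -15/4 ≈ -3.7500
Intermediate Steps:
P(V, g) = g (P(V, g) = g + 0 = g)
Z(M) = M³ - M (Z(M) = M²*M - M = M³ - M)
p(10)*Z(1/(P(-5, -3) + 5)) = 10*((1/(-3 + 5))³ - 1/(-3 + 5)) = 10*((1/2)³ - 1/2) = 10*((½)³ - 1*½) = 10*(⅛ - ½) = 10*(-3/8) = -15/4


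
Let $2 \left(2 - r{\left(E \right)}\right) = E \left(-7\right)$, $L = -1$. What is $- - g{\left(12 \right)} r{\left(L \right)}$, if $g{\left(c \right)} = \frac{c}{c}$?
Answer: $- \frac{3}{2} \approx -1.5$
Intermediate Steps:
$g{\left(c \right)} = 1$
$r{\left(E \right)} = 2 + \frac{7 E}{2}$ ($r{\left(E \right)} = 2 - \frac{E \left(-7\right)}{2} = 2 - \frac{\left(-7\right) E}{2} = 2 + \frac{7 E}{2}$)
$- - g{\left(12 \right)} r{\left(L \right)} = - \left(-1\right) 1 \left(2 + \frac{7}{2} \left(-1\right)\right) = - \left(-1\right) \left(2 - \frac{7}{2}\right) = - \frac{\left(-1\right) \left(-3\right)}{2} = \left(-1\right) \frac{3}{2} = - \frac{3}{2}$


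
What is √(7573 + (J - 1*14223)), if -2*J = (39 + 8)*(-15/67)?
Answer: I*√119312930/134 ≈ 81.515*I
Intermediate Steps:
J = 705/134 (J = -(39 + 8)*(-15/67)/2 = -47*(-15*1/67)/2 = -47*(-15)/(2*67) = -½*(-705/67) = 705/134 ≈ 5.2612)
√(7573 + (J - 1*14223)) = √(7573 + (705/134 - 1*14223)) = √(7573 + (705/134 - 14223)) = √(7573 - 1905177/134) = √(-890395/134) = I*√119312930/134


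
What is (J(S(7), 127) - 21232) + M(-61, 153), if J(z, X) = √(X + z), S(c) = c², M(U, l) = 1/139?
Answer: -2951247/139 + 4*√11 ≈ -21219.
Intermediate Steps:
M(U, l) = 1/139
(J(S(7), 127) - 21232) + M(-61, 153) = (√(127 + 7²) - 21232) + 1/139 = (√(127 + 49) - 21232) + 1/139 = (√176 - 21232) + 1/139 = (4*√11 - 21232) + 1/139 = (-21232 + 4*√11) + 1/139 = -2951247/139 + 4*√11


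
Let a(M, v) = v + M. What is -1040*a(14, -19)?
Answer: 5200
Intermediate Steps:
a(M, v) = M + v
-1040*a(14, -19) = -1040*(14 - 19) = -1040*(-5) = 5200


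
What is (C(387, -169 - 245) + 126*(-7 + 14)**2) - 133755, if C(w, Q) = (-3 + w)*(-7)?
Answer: -130269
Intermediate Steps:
C(w, Q) = 21 - 7*w
(C(387, -169 - 245) + 126*(-7 + 14)**2) - 133755 = ((21 - 7*387) + 126*(-7 + 14)**2) - 133755 = ((21 - 2709) + 126*7**2) - 133755 = (-2688 + 126*49) - 133755 = (-2688 + 6174) - 133755 = 3486 - 133755 = -130269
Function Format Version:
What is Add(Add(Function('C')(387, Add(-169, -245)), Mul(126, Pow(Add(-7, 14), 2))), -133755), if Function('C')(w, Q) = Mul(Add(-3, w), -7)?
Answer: -130269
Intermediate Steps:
Function('C')(w, Q) = Add(21, Mul(-7, w))
Add(Add(Function('C')(387, Add(-169, -245)), Mul(126, Pow(Add(-7, 14), 2))), -133755) = Add(Add(Add(21, Mul(-7, 387)), Mul(126, Pow(Add(-7, 14), 2))), -133755) = Add(Add(Add(21, -2709), Mul(126, Pow(7, 2))), -133755) = Add(Add(-2688, Mul(126, 49)), -133755) = Add(Add(-2688, 6174), -133755) = Add(3486, -133755) = -130269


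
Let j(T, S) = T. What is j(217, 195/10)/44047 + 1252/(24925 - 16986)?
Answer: 3345271/20569949 ≈ 0.16263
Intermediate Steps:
j(217, 195/10)/44047 + 1252/(24925 - 16986) = 217/44047 + 1252/(24925 - 16986) = 217*(1/44047) + 1252/7939 = 217/44047 + 1252*(1/7939) = 217/44047 + 1252/7939 = 3345271/20569949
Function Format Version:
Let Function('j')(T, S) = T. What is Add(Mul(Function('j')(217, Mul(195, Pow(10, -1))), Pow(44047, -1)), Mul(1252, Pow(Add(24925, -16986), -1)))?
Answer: Rational(3345271, 20569949) ≈ 0.16263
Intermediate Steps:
Add(Mul(Function('j')(217, Mul(195, Pow(10, -1))), Pow(44047, -1)), Mul(1252, Pow(Add(24925, -16986), -1))) = Add(Mul(217, Pow(44047, -1)), Mul(1252, Pow(Add(24925, -16986), -1))) = Add(Mul(217, Rational(1, 44047)), Mul(1252, Pow(7939, -1))) = Add(Rational(217, 44047), Mul(1252, Rational(1, 7939))) = Add(Rational(217, 44047), Rational(1252, 7939)) = Rational(3345271, 20569949)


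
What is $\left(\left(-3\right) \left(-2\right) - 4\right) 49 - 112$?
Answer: $-14$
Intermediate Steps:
$\left(\left(-3\right) \left(-2\right) - 4\right) 49 - 112 = \left(6 - 4\right) 49 - 112 = 2 \cdot 49 - 112 = 98 - 112 = -14$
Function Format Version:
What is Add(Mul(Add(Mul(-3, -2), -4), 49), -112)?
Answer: -14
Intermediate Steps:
Add(Mul(Add(Mul(-3, -2), -4), 49), -112) = Add(Mul(Add(6, -4), 49), -112) = Add(Mul(2, 49), -112) = Add(98, -112) = -14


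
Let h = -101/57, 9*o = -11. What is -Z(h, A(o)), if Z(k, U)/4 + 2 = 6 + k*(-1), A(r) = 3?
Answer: -1316/57 ≈ -23.088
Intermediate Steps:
o = -11/9 (o = (⅑)*(-11) = -11/9 ≈ -1.2222)
h = -101/57 (h = -101*1/57 = -101/57 ≈ -1.7719)
Z(k, U) = 16 - 4*k (Z(k, U) = -8 + 4*(6 + k*(-1)) = -8 + 4*(6 - k) = -8 + (24 - 4*k) = 16 - 4*k)
-Z(h, A(o)) = -(16 - 4*(-101/57)) = -(16 + 404/57) = -1*1316/57 = -1316/57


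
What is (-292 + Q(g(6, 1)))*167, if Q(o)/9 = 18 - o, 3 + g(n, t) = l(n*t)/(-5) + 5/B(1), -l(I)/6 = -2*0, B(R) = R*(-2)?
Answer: -26887/2 ≈ -13444.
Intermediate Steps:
B(R) = -2*R
l(I) = 0 (l(I) = -(-12)*0 = -6*0 = 0)
g(n, t) = -11/2 (g(n, t) = -3 + (0/(-5) + 5/((-2*1))) = -3 + (0*(-1/5) + 5/(-2)) = -3 + (0 + 5*(-1/2)) = -3 + (0 - 5/2) = -3 - 5/2 = -11/2)
Q(o) = 162 - 9*o (Q(o) = 9*(18 - o) = 162 - 9*o)
(-292 + Q(g(6, 1)))*167 = (-292 + (162 - 9*(-11/2)))*167 = (-292 + (162 + 99/2))*167 = (-292 + 423/2)*167 = -161/2*167 = -26887/2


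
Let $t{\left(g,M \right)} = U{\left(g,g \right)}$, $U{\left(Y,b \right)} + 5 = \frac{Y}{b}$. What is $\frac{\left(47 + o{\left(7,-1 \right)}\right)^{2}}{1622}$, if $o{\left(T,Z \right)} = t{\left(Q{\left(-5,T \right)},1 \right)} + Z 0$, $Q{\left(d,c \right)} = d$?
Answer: $\frac{1849}{1622} \approx 1.1399$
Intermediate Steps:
$U{\left(Y,b \right)} = -5 + \frac{Y}{b}$
$t{\left(g,M \right)} = -4$ ($t{\left(g,M \right)} = -5 + \frac{g}{g} = -5 + 1 = -4$)
$o{\left(T,Z \right)} = -4$ ($o{\left(T,Z \right)} = -4 + Z 0 = -4 + 0 = -4$)
$\frac{\left(47 + o{\left(7,-1 \right)}\right)^{2}}{1622} = \frac{\left(47 - 4\right)^{2}}{1622} = 43^{2} \cdot \frac{1}{1622} = 1849 \cdot \frac{1}{1622} = \frac{1849}{1622}$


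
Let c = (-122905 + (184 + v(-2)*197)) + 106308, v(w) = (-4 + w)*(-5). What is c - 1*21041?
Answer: -31544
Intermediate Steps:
v(w) = 20 - 5*w
c = -10503 (c = (-122905 + (184 + (20 - 5*(-2))*197)) + 106308 = (-122905 + (184 + (20 + 10)*197)) + 106308 = (-122905 + (184 + 30*197)) + 106308 = (-122905 + (184 + 5910)) + 106308 = (-122905 + 6094) + 106308 = -116811 + 106308 = -10503)
c - 1*21041 = -10503 - 1*21041 = -10503 - 21041 = -31544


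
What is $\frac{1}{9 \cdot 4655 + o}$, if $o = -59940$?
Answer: $- \frac{1}{18045} \approx -5.5417 \cdot 10^{-5}$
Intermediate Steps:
$\frac{1}{9 \cdot 4655 + o} = \frac{1}{9 \cdot 4655 - 59940} = \frac{1}{41895 - 59940} = \frac{1}{-18045} = - \frac{1}{18045}$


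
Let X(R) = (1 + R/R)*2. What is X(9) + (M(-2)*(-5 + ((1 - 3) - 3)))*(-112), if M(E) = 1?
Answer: 1124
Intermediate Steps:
X(R) = 4 (X(R) = (1 + 1)*2 = 2*2 = 4)
X(9) + (M(-2)*(-5 + ((1 - 3) - 3)))*(-112) = 4 + (1*(-5 + ((1 - 3) - 3)))*(-112) = 4 + (1*(-5 + (-2 - 3)))*(-112) = 4 + (1*(-5 - 5))*(-112) = 4 + (1*(-10))*(-112) = 4 - 10*(-112) = 4 + 1120 = 1124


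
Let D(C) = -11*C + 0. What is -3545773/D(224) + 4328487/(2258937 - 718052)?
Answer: 71094724949/49308320 ≈ 1441.8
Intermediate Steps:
D(C) = -11*C
-3545773/D(224) + 4328487/(2258937 - 718052) = -3545773/((-11*224)) + 4328487/(2258937 - 718052) = -3545773/(-2464) + 4328487/1540885 = -3545773*(-1/2464) + 4328487*(1/1540885) = 46049/32 + 4328487/1540885 = 71094724949/49308320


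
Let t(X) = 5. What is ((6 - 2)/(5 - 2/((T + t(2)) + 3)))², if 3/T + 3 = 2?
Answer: 400/529 ≈ 0.75614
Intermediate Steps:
T = -3 (T = 3/(-3 + 2) = 3/(-1) = 3*(-1) = -3)
((6 - 2)/(5 - 2/((T + t(2)) + 3)))² = ((6 - 2)/(5 - 2/((-3 + 5) + 3)))² = (4/(5 - 2/(2 + 3)))² = (4/(5 - 2/5))² = (4/(5 - 2*⅕))² = (4/(5 - ⅖))² = (4/(23/5))² = (4*(5/23))² = (20/23)² = 400/529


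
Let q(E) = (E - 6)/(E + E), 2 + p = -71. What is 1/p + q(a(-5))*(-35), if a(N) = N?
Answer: -5623/146 ≈ -38.514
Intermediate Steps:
p = -73 (p = -2 - 71 = -73)
q(E) = (-6 + E)/(2*E) (q(E) = (-6 + E)/((2*E)) = (-6 + E)*(1/(2*E)) = (-6 + E)/(2*E))
1/p + q(a(-5))*(-35) = 1/(-73) + ((½)*(-6 - 5)/(-5))*(-35) = -1/73 + ((½)*(-⅕)*(-11))*(-35) = -1/73 + (11/10)*(-35) = -1/73 - 77/2 = -5623/146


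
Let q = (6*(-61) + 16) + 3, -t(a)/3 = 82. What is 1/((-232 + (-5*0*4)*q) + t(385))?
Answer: -1/478 ≈ -0.0020920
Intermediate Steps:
t(a) = -246 (t(a) = -3*82 = -246)
q = -347 (q = (-366 + 16) + 3 = -350 + 3 = -347)
1/((-232 + (-5*0*4)*q) + t(385)) = 1/((-232 + (-5*0*4)*(-347)) - 246) = 1/((-232 + (0*4)*(-347)) - 246) = 1/((-232 + 0*(-347)) - 246) = 1/((-232 + 0) - 246) = 1/(-232 - 246) = 1/(-478) = -1/478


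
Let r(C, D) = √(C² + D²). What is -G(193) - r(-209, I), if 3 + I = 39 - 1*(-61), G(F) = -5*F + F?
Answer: 772 - √53090 ≈ 541.59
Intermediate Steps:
G(F) = -4*F
I = 97 (I = -3 + (39 - 1*(-61)) = -3 + (39 + 61) = -3 + 100 = 97)
-G(193) - r(-209, I) = -(-4)*193 - √((-209)² + 97²) = -1*(-772) - √(43681 + 9409) = 772 - √53090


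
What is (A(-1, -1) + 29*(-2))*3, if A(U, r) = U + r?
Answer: -180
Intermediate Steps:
(A(-1, -1) + 29*(-2))*3 = ((-1 - 1) + 29*(-2))*3 = (-2 - 58)*3 = -60*3 = -180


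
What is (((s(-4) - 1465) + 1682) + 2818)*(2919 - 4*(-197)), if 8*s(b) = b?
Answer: 22497783/2 ≈ 1.1249e+7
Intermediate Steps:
s(b) = b/8
(((s(-4) - 1465) + 1682) + 2818)*(2919 - 4*(-197)) = ((((1/8)*(-4) - 1465) + 1682) + 2818)*(2919 - 4*(-197)) = (((-1/2 - 1465) + 1682) + 2818)*(2919 + 788) = ((-2931/2 + 1682) + 2818)*3707 = (433/2 + 2818)*3707 = (6069/2)*3707 = 22497783/2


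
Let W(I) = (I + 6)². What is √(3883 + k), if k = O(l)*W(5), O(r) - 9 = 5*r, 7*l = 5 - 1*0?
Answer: √264803/7 ≈ 73.513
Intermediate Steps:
l = 5/7 (l = (5 - 1*0)/7 = (5 + 0)/7 = (⅐)*5 = 5/7 ≈ 0.71429)
O(r) = 9 + 5*r
W(I) = (6 + I)²
k = 10648/7 (k = (9 + 5*(5/7))*(6 + 5)² = (9 + 25/7)*11² = (88/7)*121 = 10648/7 ≈ 1521.1)
√(3883 + k) = √(3883 + 10648/7) = √(37829/7) = √264803/7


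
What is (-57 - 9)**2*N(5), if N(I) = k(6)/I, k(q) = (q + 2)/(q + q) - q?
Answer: -23232/5 ≈ -4646.4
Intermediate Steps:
k(q) = -q + (2 + q)/(2*q) (k(q) = (2 + q)/((2*q)) - q = (2 + q)*(1/(2*q)) - q = (2 + q)/(2*q) - q = -q + (2 + q)/(2*q))
N(I) = -16/(3*I) (N(I) = (1/2 + 1/6 - 1*6)/I = (1/2 + 1/6 - 6)/I = -16/(3*I))
(-57 - 9)**2*N(5) = (-57 - 9)**2*(-16/3/5) = (-66)**2*(-16/3*1/5) = 4356*(-16/15) = -23232/5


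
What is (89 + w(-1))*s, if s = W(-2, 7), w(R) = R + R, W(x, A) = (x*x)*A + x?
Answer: 2262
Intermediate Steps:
W(x, A) = x + A*x**2 (W(x, A) = x**2*A + x = A*x**2 + x = x + A*x**2)
w(R) = 2*R
s = 26 (s = -2*(1 + 7*(-2)) = -2*(1 - 14) = -2*(-13) = 26)
(89 + w(-1))*s = (89 + 2*(-1))*26 = (89 - 2)*26 = 87*26 = 2262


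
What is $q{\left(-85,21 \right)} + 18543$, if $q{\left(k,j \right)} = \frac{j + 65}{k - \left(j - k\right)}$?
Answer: $\frac{3541627}{191} \approx 18543.0$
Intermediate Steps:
$q{\left(k,j \right)} = \frac{65 + j}{- j + 2 k}$
$q{\left(-85,21 \right)} + 18543 = \frac{-65 - 21}{21 - -170} + 18543 = \frac{-65 - 21}{21 + 170} + 18543 = \frac{1}{191} \left(-86\right) + 18543 = - \frac{86}{191} + 18543 = \frac{3541627}{191}$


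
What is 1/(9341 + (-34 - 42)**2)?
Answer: 1/15117 ≈ 6.6151e-5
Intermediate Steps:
1/(9341 + (-34 - 42)**2) = 1/(9341 + (-76)**2) = 1/(9341 + 5776) = 1/15117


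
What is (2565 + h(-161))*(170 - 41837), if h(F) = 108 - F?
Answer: -118084278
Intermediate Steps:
(2565 + h(-161))*(170 - 41837) = (2565 + (108 - 1*(-161)))*(170 - 41837) = (2565 + (108 + 161))*(-41667) = (2565 + 269)*(-41667) = 2834*(-41667) = -118084278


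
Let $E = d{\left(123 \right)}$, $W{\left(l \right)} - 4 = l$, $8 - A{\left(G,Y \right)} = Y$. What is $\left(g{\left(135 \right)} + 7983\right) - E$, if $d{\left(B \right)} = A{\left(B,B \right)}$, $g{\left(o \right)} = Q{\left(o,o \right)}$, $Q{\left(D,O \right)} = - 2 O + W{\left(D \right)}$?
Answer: $7967$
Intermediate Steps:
$A{\left(G,Y \right)} = 8 - Y$
$W{\left(l \right)} = 4 + l$
$Q{\left(D,O \right)} = 4 + D - 2 O$ ($Q{\left(D,O \right)} = - 2 O + \left(4 + D\right) = 4 + D - 2 O$)
$g{\left(o \right)} = 4 - o$ ($g{\left(o \right)} = 4 + o - 2 o = 4 - o$)
$d{\left(B \right)} = 8 - B$
$E = -115$ ($E = 8 - 123 = -115$)
$\left(g{\left(135 \right)} + 7983\right) - E = \left(\left(4 - 135\right) + 7983\right) - -115 = \left(\left(4 - 135\right) + 7983\right) + 115 = \left(-131 + 7983\right) + 115 = 7852 + 115 = 7967$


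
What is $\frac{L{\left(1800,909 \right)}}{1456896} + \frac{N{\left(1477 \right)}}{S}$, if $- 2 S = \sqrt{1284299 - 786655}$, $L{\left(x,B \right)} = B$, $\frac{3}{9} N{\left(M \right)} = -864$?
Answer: $\frac{303}{485632} + \frac{2592 \sqrt{2539}}{17773} \approx 7.3492$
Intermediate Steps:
$N{\left(M \right)} = -2592$ ($N{\left(M \right)} = 3 \left(-864\right) = -2592$)
$S = - 7 \sqrt{2539}$ ($S = - \frac{\sqrt{1284299 - 786655}}{2} = - \frac{\sqrt{497644}}{2} = - \frac{14 \sqrt{2539}}{2} = - 7 \sqrt{2539} \approx -352.72$)
$\frac{L{\left(1800,909 \right)}}{1456896} + \frac{N{\left(1477 \right)}}{S} = \frac{909}{1456896} - \frac{2592}{\left(-7\right) \sqrt{2539}} = 909 \cdot \frac{1}{1456896} - 2592 \left(- \frac{\sqrt{2539}}{17773}\right) = \frac{303}{485632} + \frac{2592 \sqrt{2539}}{17773}$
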